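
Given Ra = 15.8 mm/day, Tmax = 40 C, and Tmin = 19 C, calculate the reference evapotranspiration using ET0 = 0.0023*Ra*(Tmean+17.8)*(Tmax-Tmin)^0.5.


Tmean = (Tmax + Tmin)/2 = (40 + 19)/2 = 29.5
ET0 = 0.0023 * 15.8 * (29.5 + 17.8) * sqrt(40 - 19)
ET0 = 0.0023 * 15.8 * 47.3 * 4.582576

7.8769 mm/day


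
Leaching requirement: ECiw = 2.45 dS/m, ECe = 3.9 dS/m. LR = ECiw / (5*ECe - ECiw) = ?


LR = ECiw / (5*ECe - ECiw)
LR = 2.45 / (5*3.9 - 2.45)
LR = 2.45 / 17.0500

0.1437


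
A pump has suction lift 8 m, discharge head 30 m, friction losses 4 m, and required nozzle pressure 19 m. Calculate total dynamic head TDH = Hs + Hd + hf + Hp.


TDH = Hs + Hd + hf + Hp = 8 + 30 + 4 + 19 = 61

61 m


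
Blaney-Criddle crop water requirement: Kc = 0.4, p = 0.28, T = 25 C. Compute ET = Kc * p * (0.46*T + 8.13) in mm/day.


ET = Kc * p * (0.46*T + 8.13)
ET = 0.4 * 0.28 * (0.46*25 + 8.13)
ET = 0.4 * 0.28 * 19.6300

2.1986 mm/day


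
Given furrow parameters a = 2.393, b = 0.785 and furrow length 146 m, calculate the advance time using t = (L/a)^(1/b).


t = (L/a)^(1/b)
t = (146/2.393)^(1/0.785)
t = 61.011283^(1/0.785)

188.1083 min


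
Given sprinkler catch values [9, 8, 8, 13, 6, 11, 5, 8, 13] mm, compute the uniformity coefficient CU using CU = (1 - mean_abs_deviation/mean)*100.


mean = 9.000000 mm
MAD = 2.222222 mm
CU = (1 - 2.222222/9.000000)*100

75.3086 %


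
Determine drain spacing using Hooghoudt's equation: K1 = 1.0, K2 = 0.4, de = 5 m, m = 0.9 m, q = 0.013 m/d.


S^2 = 8*K2*de*m/q + 4*K1*m^2/q
S^2 = 8*0.4*5*0.9/0.013 + 4*1.0*0.9^2/0.013
S = sqrt(1356.9231)

36.8364 m


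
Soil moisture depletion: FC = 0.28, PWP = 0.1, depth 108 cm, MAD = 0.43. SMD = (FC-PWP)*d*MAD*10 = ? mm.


SMD = (FC - PWP) * d * MAD * 10
SMD = (0.28 - 0.1) * 108 * 0.43 * 10
SMD = 0.1800 * 108 * 0.43 * 10

83.5920 mm


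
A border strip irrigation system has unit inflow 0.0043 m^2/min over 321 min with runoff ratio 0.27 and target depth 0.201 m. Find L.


L = q*t/((1+r)*Z)
L = 0.0043*321/((1+0.27)*0.201)
L = 1.3803/0.25527

5.4072 m


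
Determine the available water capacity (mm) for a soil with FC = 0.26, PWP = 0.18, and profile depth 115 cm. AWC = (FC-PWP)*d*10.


AWC = (FC - PWP) * d * 10
AWC = (0.26 - 0.18) * 115 * 10
AWC = 0.0800 * 115 * 10

92.0000 mm


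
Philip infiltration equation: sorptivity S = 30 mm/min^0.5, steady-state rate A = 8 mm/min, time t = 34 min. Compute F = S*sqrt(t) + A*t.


F = S*sqrt(t) + A*t
F = 30*sqrt(34) + 8*34
F = 30*5.830952 + 272

446.9286 mm


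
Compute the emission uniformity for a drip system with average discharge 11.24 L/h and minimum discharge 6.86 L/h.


EU = (q_min/q_avg)*100 = (6.86/11.24)*100 = 61.0320%

61.0320 %


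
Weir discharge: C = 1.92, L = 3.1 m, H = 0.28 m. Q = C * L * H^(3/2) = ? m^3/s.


Q = C * L * H^(3/2) = 1.92 * 3.1 * 0.28^1.5 = 1.92 * 3.1 * 0.148162

0.8819 m^3/s


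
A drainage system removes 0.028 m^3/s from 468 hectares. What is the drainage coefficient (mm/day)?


DC = Q * 86400 / (A * 10000) * 1000
DC = 0.028 * 86400 / (468 * 10000) * 1000
DC = 2419200.0000 / 4680000

0.5169 mm/day


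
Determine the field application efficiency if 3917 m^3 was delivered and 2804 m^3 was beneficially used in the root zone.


Ea = V_root / V_field * 100 = 2804 / 3917 * 100 = 71.5854%

71.5854 %


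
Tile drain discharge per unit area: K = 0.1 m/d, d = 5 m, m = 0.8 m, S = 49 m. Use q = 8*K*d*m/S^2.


q = 8*K*d*m/S^2
q = 8*0.1*5*0.8/49^2
q = 3.2000 / 2401

0.0013 m/d


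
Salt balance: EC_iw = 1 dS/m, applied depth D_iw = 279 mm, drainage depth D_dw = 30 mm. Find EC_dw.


EC_dw = EC_iw * D_iw / D_dw
EC_dw = 1 * 279 / 30
EC_dw = 279 / 30

9.3000 dS/m


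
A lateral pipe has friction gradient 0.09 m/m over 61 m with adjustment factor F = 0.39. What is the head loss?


hf = J * L * F = 0.09 * 61 * 0.39 = 2.1411 m

2.1411 m


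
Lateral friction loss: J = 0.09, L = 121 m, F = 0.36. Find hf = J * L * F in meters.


hf = J * L * F = 0.09 * 121 * 0.36 = 3.9204 m

3.9204 m


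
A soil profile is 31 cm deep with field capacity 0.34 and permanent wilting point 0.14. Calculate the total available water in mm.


AWC = (FC - PWP) * d * 10
AWC = (0.34 - 0.14) * 31 * 10
AWC = 0.2000 * 31 * 10

62.0000 mm


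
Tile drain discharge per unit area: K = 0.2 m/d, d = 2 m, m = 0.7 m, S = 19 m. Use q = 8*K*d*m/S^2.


q = 8*K*d*m/S^2
q = 8*0.2*2*0.7/19^2
q = 2.2400 / 361

0.0062 m/d


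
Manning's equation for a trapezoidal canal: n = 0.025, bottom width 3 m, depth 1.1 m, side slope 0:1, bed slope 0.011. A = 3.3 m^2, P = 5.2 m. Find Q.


R = A/P = 3.3/5.2 = 0.634615
Q = (1/0.025) * 3.3 * 0.634615^(2/3) * 0.011^0.5

10.2238 m^3/s


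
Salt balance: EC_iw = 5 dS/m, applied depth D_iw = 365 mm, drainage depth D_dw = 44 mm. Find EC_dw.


EC_dw = EC_iw * D_iw / D_dw
EC_dw = 5 * 365 / 44
EC_dw = 1825 / 44

41.4773 dS/m


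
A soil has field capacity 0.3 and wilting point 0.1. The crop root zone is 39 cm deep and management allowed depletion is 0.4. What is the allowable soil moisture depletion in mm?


SMD = (FC - PWP) * d * MAD * 10
SMD = (0.3 - 0.1) * 39 * 0.4 * 10
SMD = 0.2000 * 39 * 0.4 * 10

31.2000 mm


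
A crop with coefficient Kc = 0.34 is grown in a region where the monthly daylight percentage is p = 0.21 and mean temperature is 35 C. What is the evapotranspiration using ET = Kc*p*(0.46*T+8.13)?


ET = Kc * p * (0.46*T + 8.13)
ET = 0.34 * 0.21 * (0.46*35 + 8.13)
ET = 0.34 * 0.21 * 24.2300

1.7300 mm/day


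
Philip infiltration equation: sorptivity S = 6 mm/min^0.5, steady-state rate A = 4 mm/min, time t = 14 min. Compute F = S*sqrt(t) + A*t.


F = S*sqrt(t) + A*t
F = 6*sqrt(14) + 4*14
F = 6*3.741657 + 56

78.4499 mm


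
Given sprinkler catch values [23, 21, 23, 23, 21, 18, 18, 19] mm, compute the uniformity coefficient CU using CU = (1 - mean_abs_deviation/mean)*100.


mean = 20.750000 mm
MAD = 1.812500 mm
CU = (1 - 1.812500/20.750000)*100

91.2651 %


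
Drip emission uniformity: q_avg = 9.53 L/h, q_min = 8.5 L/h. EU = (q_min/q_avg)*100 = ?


EU = (q_min/q_avg)*100 = (8.5/9.53)*100 = 89.1920%

89.1920 %


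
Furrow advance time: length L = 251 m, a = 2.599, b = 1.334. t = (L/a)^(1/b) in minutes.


t = (L/a)^(1/b)
t = (251/2.599)^(1/1.334)
t = 96.575606^(1/1.334)

30.7544 min


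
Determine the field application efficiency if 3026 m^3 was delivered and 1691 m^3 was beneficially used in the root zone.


Ea = V_root / V_field * 100 = 1691 / 3026 * 100 = 55.8824%

55.8824 %


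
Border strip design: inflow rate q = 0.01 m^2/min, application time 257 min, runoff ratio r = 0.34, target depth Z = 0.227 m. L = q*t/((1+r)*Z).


L = q*t/((1+r)*Z)
L = 0.01*257/((1+0.34)*0.227)
L = 2.57/0.30418

8.4489 m


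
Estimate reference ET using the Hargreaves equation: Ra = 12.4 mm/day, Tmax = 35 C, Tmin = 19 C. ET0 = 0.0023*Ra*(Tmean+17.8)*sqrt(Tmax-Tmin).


Tmean = (Tmax + Tmin)/2 = (35 + 19)/2 = 27.0
ET0 = 0.0023 * 12.4 * (27.0 + 17.8) * sqrt(35 - 19)
ET0 = 0.0023 * 12.4 * 44.8 * 4.000000

5.1108 mm/day


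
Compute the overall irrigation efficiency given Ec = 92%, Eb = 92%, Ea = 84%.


Ec = 0.92, Eb = 0.92, Ea = 0.84
E = 0.92 * 0.92 * 0.84 * 100 = 71.0976%

71.0976 %


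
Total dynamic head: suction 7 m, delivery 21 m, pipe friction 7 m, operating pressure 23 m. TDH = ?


TDH = Hs + Hd + hf + Hp = 7 + 21 + 7 + 23 = 58

58 m


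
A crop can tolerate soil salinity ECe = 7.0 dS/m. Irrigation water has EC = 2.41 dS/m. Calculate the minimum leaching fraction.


LR = ECiw / (5*ECe - ECiw)
LR = 2.41 / (5*7.0 - 2.41)
LR = 2.41 / 32.5900

0.0739


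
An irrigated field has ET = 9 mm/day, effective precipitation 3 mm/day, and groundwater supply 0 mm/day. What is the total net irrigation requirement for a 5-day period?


Daily deficit = ET - Pe - GW = 9 - 3 - 0 = 6 mm/day
NIR = 6 * 5 = 30 mm

30.0000 mm


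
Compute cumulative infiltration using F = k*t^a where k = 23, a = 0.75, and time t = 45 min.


F = k * t^a = 23 * 45^0.75
F = 23 * 17.374383

399.6108 mm


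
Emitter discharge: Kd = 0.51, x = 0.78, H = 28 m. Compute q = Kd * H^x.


q = Kd * H^x = 0.51 * 28^0.78 = 0.51 * 13.451889

6.8605 L/h


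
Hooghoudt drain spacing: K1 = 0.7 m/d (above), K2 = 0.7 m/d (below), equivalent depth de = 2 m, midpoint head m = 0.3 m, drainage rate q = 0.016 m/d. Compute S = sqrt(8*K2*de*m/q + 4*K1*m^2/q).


S^2 = 8*K2*de*m/q + 4*K1*m^2/q
S^2 = 8*0.7*2*0.3/0.016 + 4*0.7*0.3^2/0.016
S = sqrt(225.7500)

15.0250 m


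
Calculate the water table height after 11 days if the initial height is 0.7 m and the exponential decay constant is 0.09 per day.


m = m0 * exp(-k*t)
m = 0.7 * exp(-0.09 * 11)
m = 0.7 * exp(-0.9900)

0.2601 m


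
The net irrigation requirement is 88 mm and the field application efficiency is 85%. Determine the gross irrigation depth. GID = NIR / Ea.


Ea = 85% = 0.85
GID = NIR / Ea = 88 / 0.85 = 103.5294 mm

103.5294 mm


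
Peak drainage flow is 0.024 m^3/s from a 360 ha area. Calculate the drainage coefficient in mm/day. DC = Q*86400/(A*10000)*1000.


DC = Q * 86400 / (A * 10000) * 1000
DC = 0.024 * 86400 / (360 * 10000) * 1000
DC = 2073600.0000 / 3600000

0.5760 mm/day


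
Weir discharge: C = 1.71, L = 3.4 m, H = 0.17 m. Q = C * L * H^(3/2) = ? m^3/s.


Q = C * L * H^(3/2) = 1.71 * 3.4 * 0.17^1.5 = 1.71 * 3.4 * 0.070093

0.4075 m^3/s


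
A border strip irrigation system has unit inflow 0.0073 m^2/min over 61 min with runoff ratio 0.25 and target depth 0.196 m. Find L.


L = q*t/((1+r)*Z)
L = 0.0073*61/((1+0.25)*0.196)
L = 0.4453/0.245

1.8176 m


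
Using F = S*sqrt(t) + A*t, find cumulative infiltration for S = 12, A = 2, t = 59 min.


F = S*sqrt(t) + A*t
F = 12*sqrt(59) + 2*59
F = 12*7.681146 + 118

210.1738 mm


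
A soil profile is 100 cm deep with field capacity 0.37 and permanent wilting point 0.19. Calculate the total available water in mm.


AWC = (FC - PWP) * d * 10
AWC = (0.37 - 0.19) * 100 * 10
AWC = 0.1800 * 100 * 10

180.0000 mm


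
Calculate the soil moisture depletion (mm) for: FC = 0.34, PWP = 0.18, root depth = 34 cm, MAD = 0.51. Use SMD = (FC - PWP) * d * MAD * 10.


SMD = (FC - PWP) * d * MAD * 10
SMD = (0.34 - 0.18) * 34 * 0.51 * 10
SMD = 0.1600 * 34 * 0.51 * 10

27.7440 mm


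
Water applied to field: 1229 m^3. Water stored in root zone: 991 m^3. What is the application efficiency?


Ea = V_root / V_field * 100 = 991 / 1229 * 100 = 80.6347%

80.6347 %


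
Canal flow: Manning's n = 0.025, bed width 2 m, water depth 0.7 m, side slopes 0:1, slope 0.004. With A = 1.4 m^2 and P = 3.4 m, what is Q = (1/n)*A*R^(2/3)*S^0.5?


R = A/P = 1.4/3.4 = 0.411765
Q = (1/0.025) * 1.4 * 0.411765^(2/3) * 0.004^0.5

1.9603 m^3/s


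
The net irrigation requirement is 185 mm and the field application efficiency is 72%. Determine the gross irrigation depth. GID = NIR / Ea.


Ea = 72% = 0.72
GID = NIR / Ea = 185 / 0.72 = 256.9444 mm

256.9444 mm


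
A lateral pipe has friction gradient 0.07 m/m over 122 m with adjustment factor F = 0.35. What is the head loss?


hf = J * L * F = 0.07 * 122 * 0.35 = 2.9890 m

2.9890 m


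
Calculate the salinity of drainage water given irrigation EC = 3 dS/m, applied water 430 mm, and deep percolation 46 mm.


EC_dw = EC_iw * D_iw / D_dw
EC_dw = 3 * 430 / 46
EC_dw = 1290 / 46

28.0435 dS/m


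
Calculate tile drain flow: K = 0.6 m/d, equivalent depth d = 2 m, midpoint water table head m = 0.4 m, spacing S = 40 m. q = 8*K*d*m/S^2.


q = 8*K*d*m/S^2
q = 8*0.6*2*0.4/40^2
q = 3.8400 / 1600

0.0024 m/d


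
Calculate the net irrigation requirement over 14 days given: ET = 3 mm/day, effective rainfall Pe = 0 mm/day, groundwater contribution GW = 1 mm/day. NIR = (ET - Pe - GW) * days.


Daily deficit = ET - Pe - GW = 3 - 0 - 1 = 2 mm/day
NIR = 2 * 14 = 28 mm

28.0000 mm


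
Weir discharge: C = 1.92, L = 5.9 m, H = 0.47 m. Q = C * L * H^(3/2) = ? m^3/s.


Q = C * L * H^(3/2) = 1.92 * 5.9 * 0.47^1.5 = 1.92 * 5.9 * 0.322216

3.6501 m^3/s


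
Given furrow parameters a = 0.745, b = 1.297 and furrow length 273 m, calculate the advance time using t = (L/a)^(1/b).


t = (L/a)^(1/b)
t = (273/0.745)^(1/1.297)
t = 366.442953^(1/1.297)

94.8145 min


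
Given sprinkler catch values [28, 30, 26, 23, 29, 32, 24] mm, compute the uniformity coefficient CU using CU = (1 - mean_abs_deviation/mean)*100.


mean = 27.428571 mm
MAD = 2.653061 mm
CU = (1 - 2.653061/27.428571)*100

90.3274 %


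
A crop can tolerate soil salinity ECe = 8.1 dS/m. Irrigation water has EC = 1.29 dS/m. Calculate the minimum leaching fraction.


LR = ECiw / (5*ECe - ECiw)
LR = 1.29 / (5*8.1 - 1.29)
LR = 1.29 / 39.2100

0.0329


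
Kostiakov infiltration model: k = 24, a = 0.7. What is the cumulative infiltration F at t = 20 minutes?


F = k * t^a = 24 * 20^0.7
F = 24 * 8.141811

195.4035 mm


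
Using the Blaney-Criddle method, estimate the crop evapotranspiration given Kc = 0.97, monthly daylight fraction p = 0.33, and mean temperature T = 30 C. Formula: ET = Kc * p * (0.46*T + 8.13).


ET = Kc * p * (0.46*T + 8.13)
ET = 0.97 * 0.33 * (0.46*30 + 8.13)
ET = 0.97 * 0.33 * 21.9300

7.0198 mm/day


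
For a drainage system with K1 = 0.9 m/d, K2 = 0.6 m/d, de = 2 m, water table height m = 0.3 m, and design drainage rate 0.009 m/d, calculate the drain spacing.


S^2 = 8*K2*de*m/q + 4*K1*m^2/q
S^2 = 8*0.6*2*0.3/0.009 + 4*0.9*0.3^2/0.009
S = sqrt(356.0000)

18.8680 m


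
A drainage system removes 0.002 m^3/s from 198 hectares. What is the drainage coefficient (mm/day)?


DC = Q * 86400 / (A * 10000) * 1000
DC = 0.002 * 86400 / (198 * 10000) * 1000
DC = 172800.0000 / 1980000

0.0873 mm/day


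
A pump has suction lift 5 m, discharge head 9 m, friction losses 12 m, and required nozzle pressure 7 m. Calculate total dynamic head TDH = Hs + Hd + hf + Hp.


TDH = Hs + Hd + hf + Hp = 5 + 9 + 12 + 7 = 33

33 m


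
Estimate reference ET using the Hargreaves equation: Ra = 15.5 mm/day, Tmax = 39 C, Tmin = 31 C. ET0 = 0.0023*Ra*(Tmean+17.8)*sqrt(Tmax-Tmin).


Tmean = (Tmax + Tmin)/2 = (39 + 31)/2 = 35.0
ET0 = 0.0023 * 15.5 * (35.0 + 17.8) * sqrt(39 - 31)
ET0 = 0.0023 * 15.5 * 52.8 * 2.828427

5.3240 mm/day


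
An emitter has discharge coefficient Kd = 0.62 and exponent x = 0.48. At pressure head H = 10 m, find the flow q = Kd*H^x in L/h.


q = Kd * H^x = 0.62 * 10^0.48 = 0.62 * 3.019952

1.8724 L/h


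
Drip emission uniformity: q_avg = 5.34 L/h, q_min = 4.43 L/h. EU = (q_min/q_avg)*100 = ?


EU = (q_min/q_avg)*100 = (4.43/5.34)*100 = 82.9588%

82.9588 %


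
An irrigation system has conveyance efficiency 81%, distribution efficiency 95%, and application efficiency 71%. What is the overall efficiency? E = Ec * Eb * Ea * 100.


Ec = 0.81, Eb = 0.95, Ea = 0.71
E = 0.81 * 0.95 * 0.71 * 100 = 54.6345%

54.6345 %


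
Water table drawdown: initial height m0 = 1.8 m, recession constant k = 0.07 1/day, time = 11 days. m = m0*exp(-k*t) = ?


m = m0 * exp(-k*t)
m = 1.8 * exp(-0.07 * 11)
m = 1.8 * exp(-0.7700)

0.8334 m


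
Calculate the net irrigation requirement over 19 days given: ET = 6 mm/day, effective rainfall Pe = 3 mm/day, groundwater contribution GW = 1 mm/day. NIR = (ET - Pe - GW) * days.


Daily deficit = ET - Pe - GW = 6 - 3 - 1 = 2 mm/day
NIR = 2 * 19 = 38 mm

38.0000 mm


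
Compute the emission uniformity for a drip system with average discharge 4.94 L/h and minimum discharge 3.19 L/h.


EU = (q_min/q_avg)*100 = (3.19/4.94)*100 = 64.5749%

64.5749 %


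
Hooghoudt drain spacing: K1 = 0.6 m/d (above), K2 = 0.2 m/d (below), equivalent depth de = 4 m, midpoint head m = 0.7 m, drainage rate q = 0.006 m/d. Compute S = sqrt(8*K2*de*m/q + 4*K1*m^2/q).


S^2 = 8*K2*de*m/q + 4*K1*m^2/q
S^2 = 8*0.2*4*0.7/0.006 + 4*0.6*0.7^2/0.006
S = sqrt(942.6667)

30.7029 m


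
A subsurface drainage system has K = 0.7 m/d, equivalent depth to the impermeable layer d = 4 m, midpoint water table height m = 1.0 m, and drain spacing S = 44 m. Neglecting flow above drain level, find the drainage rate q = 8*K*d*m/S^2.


q = 8*K*d*m/S^2
q = 8*0.7*4*1.0/44^2
q = 22.4000 / 1936

0.0116 m/d


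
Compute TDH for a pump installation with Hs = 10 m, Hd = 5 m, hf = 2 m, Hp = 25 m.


TDH = Hs + Hd + hf + Hp = 10 + 5 + 2 + 25 = 42

42 m


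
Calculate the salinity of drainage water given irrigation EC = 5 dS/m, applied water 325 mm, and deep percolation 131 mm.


EC_dw = EC_iw * D_iw / D_dw
EC_dw = 5 * 325 / 131
EC_dw = 1625 / 131

12.4046 dS/m


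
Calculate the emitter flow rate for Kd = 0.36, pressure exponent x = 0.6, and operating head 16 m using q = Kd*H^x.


q = Kd * H^x = 0.36 * 16^0.6 = 0.36 * 5.278032

1.9001 L/h


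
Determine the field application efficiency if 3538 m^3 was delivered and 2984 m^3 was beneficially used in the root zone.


Ea = V_root / V_field * 100 = 2984 / 3538 * 100 = 84.3414%

84.3414 %


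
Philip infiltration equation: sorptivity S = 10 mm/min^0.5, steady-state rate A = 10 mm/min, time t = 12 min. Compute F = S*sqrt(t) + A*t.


F = S*sqrt(t) + A*t
F = 10*sqrt(12) + 10*12
F = 10*3.464102 + 120

154.6410 mm


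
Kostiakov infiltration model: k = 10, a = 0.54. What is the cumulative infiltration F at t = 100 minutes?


F = k * t^a = 10 * 100^0.54
F = 10 * 12.022644

120.2264 mm


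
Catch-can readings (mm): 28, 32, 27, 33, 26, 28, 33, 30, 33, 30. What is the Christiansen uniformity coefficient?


mean = 30.000000 mm
MAD = 2.200000 mm
CU = (1 - 2.200000/30.000000)*100

92.6667 %


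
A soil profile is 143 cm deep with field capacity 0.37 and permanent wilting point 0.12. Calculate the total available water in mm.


AWC = (FC - PWP) * d * 10
AWC = (0.37 - 0.12) * 143 * 10
AWC = 0.2500 * 143 * 10

357.5000 mm


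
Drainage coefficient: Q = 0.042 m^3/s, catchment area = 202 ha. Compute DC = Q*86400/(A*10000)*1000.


DC = Q * 86400 / (A * 10000) * 1000
DC = 0.042 * 86400 / (202 * 10000) * 1000
DC = 3628800.0000 / 2020000

1.7964 mm/day


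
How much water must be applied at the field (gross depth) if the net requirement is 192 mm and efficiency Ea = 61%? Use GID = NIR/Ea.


Ea = 61% = 0.61
GID = NIR / Ea = 192 / 0.61 = 314.7541 mm

314.7541 mm


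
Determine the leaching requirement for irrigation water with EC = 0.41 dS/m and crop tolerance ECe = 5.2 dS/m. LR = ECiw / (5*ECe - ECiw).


LR = ECiw / (5*ECe - ECiw)
LR = 0.41 / (5*5.2 - 0.41)
LR = 0.41 / 25.5900

0.0160


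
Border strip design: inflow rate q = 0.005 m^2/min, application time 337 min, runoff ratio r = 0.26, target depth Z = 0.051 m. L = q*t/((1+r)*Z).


L = q*t/((1+r)*Z)
L = 0.005*337/((1+0.26)*0.051)
L = 1.685/0.06426

26.2216 m


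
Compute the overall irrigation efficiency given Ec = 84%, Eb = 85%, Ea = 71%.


Ec = 0.84, Eb = 0.85, Ea = 0.71
E = 0.84 * 0.85 * 0.71 * 100 = 50.6940%

50.6940 %


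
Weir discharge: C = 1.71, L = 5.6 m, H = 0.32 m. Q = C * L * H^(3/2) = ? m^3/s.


Q = C * L * H^(3/2) = 1.71 * 5.6 * 0.32^1.5 = 1.71 * 5.6 * 0.181019

1.7334 m^3/s


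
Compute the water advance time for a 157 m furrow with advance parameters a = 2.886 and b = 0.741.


t = (L/a)^(1/b)
t = (157/2.886)^(1/0.741)
t = 54.400554^(1/0.741)

219.9099 min


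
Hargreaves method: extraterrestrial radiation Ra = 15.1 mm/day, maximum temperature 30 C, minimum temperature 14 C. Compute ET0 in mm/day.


Tmean = (Tmax + Tmin)/2 = (30 + 14)/2 = 22.0
ET0 = 0.0023 * 15.1 * (22.0 + 17.8) * sqrt(30 - 14)
ET0 = 0.0023 * 15.1 * 39.8 * 4.000000

5.5290 mm/day


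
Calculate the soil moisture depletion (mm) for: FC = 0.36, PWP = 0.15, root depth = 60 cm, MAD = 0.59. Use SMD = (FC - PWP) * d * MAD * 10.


SMD = (FC - PWP) * d * MAD * 10
SMD = (0.36 - 0.15) * 60 * 0.59 * 10
SMD = 0.2100 * 60 * 0.59 * 10

74.3400 mm


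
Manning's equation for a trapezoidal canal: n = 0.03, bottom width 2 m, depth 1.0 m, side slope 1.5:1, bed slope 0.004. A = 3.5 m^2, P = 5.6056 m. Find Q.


R = A/P = 3.5/5.6056 = 0.624376
Q = (1/0.03) * 3.5 * 0.624376^(2/3) * 0.004^0.5

5.3902 m^3/s


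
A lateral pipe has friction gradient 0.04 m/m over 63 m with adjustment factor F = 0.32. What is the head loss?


hf = J * L * F = 0.04 * 63 * 0.32 = 0.8064 m

0.8064 m


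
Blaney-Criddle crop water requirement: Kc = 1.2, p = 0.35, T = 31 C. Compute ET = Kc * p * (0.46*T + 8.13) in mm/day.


ET = Kc * p * (0.46*T + 8.13)
ET = 1.2 * 0.35 * (0.46*31 + 8.13)
ET = 1.2 * 0.35 * 22.3900

9.4038 mm/day


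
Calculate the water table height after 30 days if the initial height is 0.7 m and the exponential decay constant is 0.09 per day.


m = m0 * exp(-k*t)
m = 0.7 * exp(-0.09 * 30)
m = 0.7 * exp(-2.7000)

0.0470 m


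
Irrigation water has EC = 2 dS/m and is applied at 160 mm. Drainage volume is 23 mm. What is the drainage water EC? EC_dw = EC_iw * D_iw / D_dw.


EC_dw = EC_iw * D_iw / D_dw
EC_dw = 2 * 160 / 23
EC_dw = 320 / 23

13.9130 dS/m


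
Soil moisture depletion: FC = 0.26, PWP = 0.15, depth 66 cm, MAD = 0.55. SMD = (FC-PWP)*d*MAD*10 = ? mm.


SMD = (FC - PWP) * d * MAD * 10
SMD = (0.26 - 0.15) * 66 * 0.55 * 10
SMD = 0.1100 * 66 * 0.55 * 10

39.9300 mm


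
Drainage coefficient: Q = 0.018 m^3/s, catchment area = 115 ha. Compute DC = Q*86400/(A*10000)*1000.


DC = Q * 86400 / (A * 10000) * 1000
DC = 0.018 * 86400 / (115 * 10000) * 1000
DC = 1555200.0000 / 1150000

1.3523 mm/day


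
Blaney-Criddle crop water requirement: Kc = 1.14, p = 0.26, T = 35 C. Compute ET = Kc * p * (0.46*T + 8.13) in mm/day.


ET = Kc * p * (0.46*T + 8.13)
ET = 1.14 * 0.26 * (0.46*35 + 8.13)
ET = 1.14 * 0.26 * 24.2300

7.1818 mm/day


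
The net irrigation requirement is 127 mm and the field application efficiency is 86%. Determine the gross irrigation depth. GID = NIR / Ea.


Ea = 86% = 0.86
GID = NIR / Ea = 127 / 0.86 = 147.6744 mm

147.6744 mm


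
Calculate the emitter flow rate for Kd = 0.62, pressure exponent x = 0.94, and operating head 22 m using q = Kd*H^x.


q = Kd * H^x = 0.62 * 22^0.94 = 0.62 * 18.275839

11.3310 L/h


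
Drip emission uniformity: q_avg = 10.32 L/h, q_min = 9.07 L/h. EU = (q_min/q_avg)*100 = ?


EU = (q_min/q_avg)*100 = (9.07/10.32)*100 = 87.8876%

87.8876 %


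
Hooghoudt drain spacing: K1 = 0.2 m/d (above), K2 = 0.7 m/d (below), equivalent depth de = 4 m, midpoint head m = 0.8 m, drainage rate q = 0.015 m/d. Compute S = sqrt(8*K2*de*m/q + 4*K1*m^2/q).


S^2 = 8*K2*de*m/q + 4*K1*m^2/q
S^2 = 8*0.7*4*0.8/0.015 + 4*0.2*0.8^2/0.015
S = sqrt(1228.8000)

35.0542 m


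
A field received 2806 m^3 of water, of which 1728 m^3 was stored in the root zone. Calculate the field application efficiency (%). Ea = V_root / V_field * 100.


Ea = V_root / V_field * 100 = 1728 / 2806 * 100 = 61.5823%

61.5823 %


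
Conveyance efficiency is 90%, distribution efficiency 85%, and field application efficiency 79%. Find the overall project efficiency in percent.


Ec = 0.9, Eb = 0.85, Ea = 0.79
E = 0.9 * 0.85 * 0.79 * 100 = 60.4350%

60.4350 %


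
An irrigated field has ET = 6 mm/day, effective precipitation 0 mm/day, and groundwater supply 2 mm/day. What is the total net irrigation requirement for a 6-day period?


Daily deficit = ET - Pe - GW = 6 - 0 - 2 = 4 mm/day
NIR = 4 * 6 = 24 mm

24.0000 mm


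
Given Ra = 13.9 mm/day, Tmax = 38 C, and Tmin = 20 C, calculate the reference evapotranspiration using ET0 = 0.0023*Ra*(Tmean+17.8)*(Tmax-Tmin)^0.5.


Tmean = (Tmax + Tmin)/2 = (38 + 20)/2 = 29.0
ET0 = 0.0023 * 13.9 * (29.0 + 17.8) * sqrt(38 - 20)
ET0 = 0.0023 * 13.9 * 46.8 * 4.242641

6.3478 mm/day


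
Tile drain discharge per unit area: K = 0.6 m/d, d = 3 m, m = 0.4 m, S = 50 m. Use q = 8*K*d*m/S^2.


q = 8*K*d*m/S^2
q = 8*0.6*3*0.4/50^2
q = 5.7600 / 2500

0.0023 m/d


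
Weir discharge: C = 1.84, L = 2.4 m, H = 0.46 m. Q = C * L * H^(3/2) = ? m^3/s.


Q = C * L * H^(3/2) = 1.84 * 2.4 * 0.46^1.5 = 1.84 * 2.4 * 0.311987

1.3777 m^3/s


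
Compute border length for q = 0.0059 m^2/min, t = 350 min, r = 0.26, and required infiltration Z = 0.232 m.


L = q*t/((1+r)*Z)
L = 0.0059*350/((1+0.26)*0.232)
L = 2.065/0.29232

7.0642 m


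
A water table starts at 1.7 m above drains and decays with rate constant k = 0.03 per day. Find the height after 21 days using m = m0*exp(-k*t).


m = m0 * exp(-k*t)
m = 1.7 * exp(-0.03 * 21)
m = 1.7 * exp(-0.6300)

0.9054 m


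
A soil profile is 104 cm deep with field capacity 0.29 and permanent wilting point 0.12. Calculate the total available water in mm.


AWC = (FC - PWP) * d * 10
AWC = (0.29 - 0.12) * 104 * 10
AWC = 0.1700 * 104 * 10

176.8000 mm


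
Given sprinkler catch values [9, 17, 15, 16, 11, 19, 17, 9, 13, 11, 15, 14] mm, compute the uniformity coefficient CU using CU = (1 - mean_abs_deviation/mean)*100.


mean = 13.833333 mm
MAD = 2.694444 mm
CU = (1 - 2.694444/13.833333)*100

80.5221 %


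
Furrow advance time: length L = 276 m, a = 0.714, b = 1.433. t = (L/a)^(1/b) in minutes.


t = (L/a)^(1/b)
t = (276/0.714)^(1/1.433)
t = 386.554622^(1/1.433)

63.8926 min


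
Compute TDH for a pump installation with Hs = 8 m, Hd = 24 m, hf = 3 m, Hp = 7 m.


TDH = Hs + Hd + hf + Hp = 8 + 24 + 3 + 7 = 42

42 m


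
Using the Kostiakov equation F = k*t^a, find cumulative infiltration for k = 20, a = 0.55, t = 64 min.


F = k * t^a = 20 * 64^0.55
F = 20 * 9.849155

196.9831 mm


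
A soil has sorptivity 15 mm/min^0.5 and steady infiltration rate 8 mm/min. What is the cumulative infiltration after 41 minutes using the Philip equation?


F = S*sqrt(t) + A*t
F = 15*sqrt(41) + 8*41
F = 15*6.403124 + 328

424.0469 mm


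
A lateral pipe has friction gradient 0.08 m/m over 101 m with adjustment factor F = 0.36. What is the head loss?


hf = J * L * F = 0.08 * 101 * 0.36 = 2.9088 m

2.9088 m


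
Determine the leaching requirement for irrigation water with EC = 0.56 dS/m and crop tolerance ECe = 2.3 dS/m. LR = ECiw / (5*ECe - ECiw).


LR = ECiw / (5*ECe - ECiw)
LR = 0.56 / (5*2.3 - 0.56)
LR = 0.56 / 10.9400

0.0512


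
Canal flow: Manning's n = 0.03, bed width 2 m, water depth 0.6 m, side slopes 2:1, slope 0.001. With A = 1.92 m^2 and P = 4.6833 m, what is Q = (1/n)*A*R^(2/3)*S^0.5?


R = A/P = 1.92/4.6833 = 0.409967
Q = (1/0.03) * 1.92 * 0.409967^(2/3) * 0.001^0.5

1.1169 m^3/s


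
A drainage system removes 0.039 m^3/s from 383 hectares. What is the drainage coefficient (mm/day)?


DC = Q * 86400 / (A * 10000) * 1000
DC = 0.039 * 86400 / (383 * 10000) * 1000
DC = 3369600.0000 / 3830000

0.8798 mm/day


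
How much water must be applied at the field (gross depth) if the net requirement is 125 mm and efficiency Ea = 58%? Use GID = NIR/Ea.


Ea = 58% = 0.58
GID = NIR / Ea = 125 / 0.58 = 215.5172 mm

215.5172 mm


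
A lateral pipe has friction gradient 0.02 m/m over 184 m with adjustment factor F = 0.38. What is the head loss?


hf = J * L * F = 0.02 * 184 * 0.38 = 1.3984 m

1.3984 m


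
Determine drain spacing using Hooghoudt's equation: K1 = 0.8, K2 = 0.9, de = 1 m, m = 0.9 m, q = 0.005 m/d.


S^2 = 8*K2*de*m/q + 4*K1*m^2/q
S^2 = 8*0.9*1*0.9/0.005 + 4*0.8*0.9^2/0.005
S = sqrt(1814.4000)

42.5958 m


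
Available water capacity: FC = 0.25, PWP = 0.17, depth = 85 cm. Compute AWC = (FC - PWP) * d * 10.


AWC = (FC - PWP) * d * 10
AWC = (0.25 - 0.17) * 85 * 10
AWC = 0.0800 * 85 * 10

68.0000 mm


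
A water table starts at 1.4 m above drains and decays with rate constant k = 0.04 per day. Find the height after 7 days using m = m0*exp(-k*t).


m = m0 * exp(-k*t)
m = 1.4 * exp(-0.04 * 7)
m = 1.4 * exp(-0.2800)

1.0581 m


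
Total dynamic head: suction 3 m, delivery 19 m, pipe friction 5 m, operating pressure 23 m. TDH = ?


TDH = Hs + Hd + hf + Hp = 3 + 19 + 5 + 23 = 50

50 m


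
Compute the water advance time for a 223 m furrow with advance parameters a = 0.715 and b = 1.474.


t = (L/a)^(1/b)
t = (223/0.715)^(1/1.474)
t = 311.888112^(1/1.474)

49.2032 min


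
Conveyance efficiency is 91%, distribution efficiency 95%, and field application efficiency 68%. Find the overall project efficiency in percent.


Ec = 0.91, Eb = 0.95, Ea = 0.68
E = 0.91 * 0.95 * 0.68 * 100 = 58.7860%

58.7860 %


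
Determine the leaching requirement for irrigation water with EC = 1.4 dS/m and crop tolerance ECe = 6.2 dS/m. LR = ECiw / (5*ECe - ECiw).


LR = ECiw / (5*ECe - ECiw)
LR = 1.4 / (5*6.2 - 1.4)
LR = 1.4 / 29.6000

0.0473


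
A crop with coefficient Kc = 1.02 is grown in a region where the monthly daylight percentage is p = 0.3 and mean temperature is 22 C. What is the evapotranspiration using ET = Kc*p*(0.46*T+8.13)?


ET = Kc * p * (0.46*T + 8.13)
ET = 1.02 * 0.3 * (0.46*22 + 8.13)
ET = 1.02 * 0.3 * 18.2500

5.5845 mm/day


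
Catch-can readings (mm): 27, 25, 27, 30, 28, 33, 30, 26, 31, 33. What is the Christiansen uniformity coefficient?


mean = 29.000000 mm
MAD = 2.400000 mm
CU = (1 - 2.400000/29.000000)*100

91.7241 %


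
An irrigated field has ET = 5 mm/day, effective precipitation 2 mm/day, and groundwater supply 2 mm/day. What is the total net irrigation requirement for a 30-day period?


Daily deficit = ET - Pe - GW = 5 - 2 - 2 = 1 mm/day
NIR = 1 * 30 = 30 mm

30.0000 mm


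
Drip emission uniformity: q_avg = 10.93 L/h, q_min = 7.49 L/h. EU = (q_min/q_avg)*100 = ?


EU = (q_min/q_avg)*100 = (7.49/10.93)*100 = 68.5270%

68.5270 %


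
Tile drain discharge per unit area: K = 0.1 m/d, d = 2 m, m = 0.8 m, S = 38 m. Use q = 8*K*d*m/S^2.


q = 8*K*d*m/S^2
q = 8*0.1*2*0.8/38^2
q = 1.2800 / 1444

8.8643e-04 m/d


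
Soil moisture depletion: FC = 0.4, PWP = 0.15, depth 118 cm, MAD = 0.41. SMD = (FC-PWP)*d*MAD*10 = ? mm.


SMD = (FC - PWP) * d * MAD * 10
SMD = (0.4 - 0.15) * 118 * 0.41 * 10
SMD = 0.2500 * 118 * 0.41 * 10

120.9500 mm


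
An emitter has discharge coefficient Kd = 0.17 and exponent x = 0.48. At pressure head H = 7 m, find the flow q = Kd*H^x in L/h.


q = Kd * H^x = 0.17 * 7^0.48 = 0.17 * 2.544761

0.4326 L/h


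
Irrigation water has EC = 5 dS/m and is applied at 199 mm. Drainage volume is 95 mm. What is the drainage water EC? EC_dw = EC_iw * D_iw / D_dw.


EC_dw = EC_iw * D_iw / D_dw
EC_dw = 5 * 199 / 95
EC_dw = 995 / 95

10.4737 dS/m


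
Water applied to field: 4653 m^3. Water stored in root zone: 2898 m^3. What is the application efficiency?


Ea = V_root / V_field * 100 = 2898 / 4653 * 100 = 62.2824%

62.2824 %


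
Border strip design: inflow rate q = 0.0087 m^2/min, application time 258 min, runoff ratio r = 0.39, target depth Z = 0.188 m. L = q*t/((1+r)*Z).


L = q*t/((1+r)*Z)
L = 0.0087*258/((1+0.39)*0.188)
L = 2.2446/0.26132

8.5895 m


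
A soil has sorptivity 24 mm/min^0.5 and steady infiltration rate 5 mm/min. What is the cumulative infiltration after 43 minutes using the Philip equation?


F = S*sqrt(t) + A*t
F = 24*sqrt(43) + 5*43
F = 24*6.557439 + 215

372.3785 mm


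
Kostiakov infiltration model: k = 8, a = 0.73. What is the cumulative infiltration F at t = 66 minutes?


F = k * t^a = 8 * 66^0.73
F = 8 * 21.294482

170.3559 mm


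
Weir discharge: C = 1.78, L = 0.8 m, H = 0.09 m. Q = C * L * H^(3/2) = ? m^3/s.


Q = C * L * H^(3/2) = 1.78 * 0.8 * 0.09^1.5 = 1.78 * 0.8 * 0.027000

0.0384 m^3/s


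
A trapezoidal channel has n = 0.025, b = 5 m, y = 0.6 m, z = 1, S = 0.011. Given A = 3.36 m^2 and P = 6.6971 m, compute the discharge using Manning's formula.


R = A/P = 3.36/6.6971 = 0.501710
Q = (1/0.025) * 3.36 * 0.501710^(2/3) * 0.011^0.5

8.9002 m^3/s


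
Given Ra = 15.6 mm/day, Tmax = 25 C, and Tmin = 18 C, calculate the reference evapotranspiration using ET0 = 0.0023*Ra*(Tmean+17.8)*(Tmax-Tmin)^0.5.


Tmean = (Tmax + Tmin)/2 = (25 + 18)/2 = 21.5
ET0 = 0.0023 * 15.6 * (21.5 + 17.8) * sqrt(25 - 18)
ET0 = 0.0023 * 15.6 * 39.3 * 2.645751

3.7307 mm/day


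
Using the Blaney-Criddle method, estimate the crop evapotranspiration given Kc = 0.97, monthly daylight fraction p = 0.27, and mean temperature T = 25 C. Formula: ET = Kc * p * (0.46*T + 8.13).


ET = Kc * p * (0.46*T + 8.13)
ET = 0.97 * 0.27 * (0.46*25 + 8.13)
ET = 0.97 * 0.27 * 19.6300

5.1411 mm/day


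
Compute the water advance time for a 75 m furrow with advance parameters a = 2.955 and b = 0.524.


t = (L/a)^(1/b)
t = (75/2.955)^(1/0.524)
t = 25.380711^(1/0.524)

479.0168 min


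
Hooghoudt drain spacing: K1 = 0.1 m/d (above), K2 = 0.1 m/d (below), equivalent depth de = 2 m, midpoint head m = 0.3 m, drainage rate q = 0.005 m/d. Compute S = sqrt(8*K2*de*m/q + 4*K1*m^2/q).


S^2 = 8*K2*de*m/q + 4*K1*m^2/q
S^2 = 8*0.1*2*0.3/0.005 + 4*0.1*0.3^2/0.005
S = sqrt(103.2000)

10.1587 m


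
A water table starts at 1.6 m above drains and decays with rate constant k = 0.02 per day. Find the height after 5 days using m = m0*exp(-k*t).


m = m0 * exp(-k*t)
m = 1.6 * exp(-0.02 * 5)
m = 1.6 * exp(-0.1000)

1.4477 m


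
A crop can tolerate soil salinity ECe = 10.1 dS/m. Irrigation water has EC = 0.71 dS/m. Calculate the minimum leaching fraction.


LR = ECiw / (5*ECe - ECiw)
LR = 0.71 / (5*10.1 - 0.71)
LR = 0.71 / 49.7900

0.0143


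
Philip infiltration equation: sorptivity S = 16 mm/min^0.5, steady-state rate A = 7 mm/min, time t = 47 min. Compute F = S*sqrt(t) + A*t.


F = S*sqrt(t) + A*t
F = 16*sqrt(47) + 7*47
F = 16*6.855655 + 329

438.6905 mm


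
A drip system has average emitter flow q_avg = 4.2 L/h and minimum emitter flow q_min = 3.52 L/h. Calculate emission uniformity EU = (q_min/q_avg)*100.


EU = (q_min/q_avg)*100 = (3.52/4.2)*100 = 83.8095%

83.8095 %


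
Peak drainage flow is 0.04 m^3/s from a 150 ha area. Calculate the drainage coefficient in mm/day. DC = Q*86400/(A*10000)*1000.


DC = Q * 86400 / (A * 10000) * 1000
DC = 0.04 * 86400 / (150 * 10000) * 1000
DC = 3456000.0000 / 1500000

2.3040 mm/day


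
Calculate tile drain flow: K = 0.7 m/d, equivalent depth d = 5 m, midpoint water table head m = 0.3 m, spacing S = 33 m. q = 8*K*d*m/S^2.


q = 8*K*d*m/S^2
q = 8*0.7*5*0.3/33^2
q = 8.4000 / 1089

0.0077 m/d


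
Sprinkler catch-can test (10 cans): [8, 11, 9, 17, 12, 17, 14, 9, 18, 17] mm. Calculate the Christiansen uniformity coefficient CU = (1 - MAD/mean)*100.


mean = 13.200000 mm
MAD = 3.400000 mm
CU = (1 - 3.400000/13.200000)*100

74.2424 %


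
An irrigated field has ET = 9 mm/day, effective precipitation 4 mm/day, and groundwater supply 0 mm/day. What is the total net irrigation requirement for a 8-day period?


Daily deficit = ET - Pe - GW = 9 - 4 - 0 = 5 mm/day
NIR = 5 * 8 = 40 mm

40.0000 mm


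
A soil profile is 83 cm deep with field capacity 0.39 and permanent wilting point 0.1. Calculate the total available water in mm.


AWC = (FC - PWP) * d * 10
AWC = (0.39 - 0.1) * 83 * 10
AWC = 0.2900 * 83 * 10

240.7000 mm


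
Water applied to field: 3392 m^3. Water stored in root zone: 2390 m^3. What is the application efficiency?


Ea = V_root / V_field * 100 = 2390 / 3392 * 100 = 70.4599%

70.4599 %


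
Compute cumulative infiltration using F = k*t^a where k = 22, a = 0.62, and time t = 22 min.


F = k * t^a = 22 * 22^0.62
F = 22 * 6.796762

149.5288 mm


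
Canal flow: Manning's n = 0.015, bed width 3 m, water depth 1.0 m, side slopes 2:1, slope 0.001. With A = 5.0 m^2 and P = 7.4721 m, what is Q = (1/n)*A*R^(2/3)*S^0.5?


R = A/P = 5.0/7.4721 = 0.669156
Q = (1/0.015) * 5.0 * 0.669156^(2/3) * 0.001^0.5

8.0642 m^3/s


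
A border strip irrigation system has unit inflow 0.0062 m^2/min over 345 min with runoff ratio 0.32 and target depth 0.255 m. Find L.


L = q*t/((1+r)*Z)
L = 0.0062*345/((1+0.32)*0.255)
L = 2.139/0.3366

6.3547 m


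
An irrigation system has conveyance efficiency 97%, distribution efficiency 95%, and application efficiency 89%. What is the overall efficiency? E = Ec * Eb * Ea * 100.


Ec = 0.97, Eb = 0.95, Ea = 0.89
E = 0.97 * 0.95 * 0.89 * 100 = 82.0135%

82.0135 %


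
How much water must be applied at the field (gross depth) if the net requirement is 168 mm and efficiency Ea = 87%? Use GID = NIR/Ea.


Ea = 87% = 0.87
GID = NIR / Ea = 168 / 0.87 = 193.1034 mm

193.1034 mm


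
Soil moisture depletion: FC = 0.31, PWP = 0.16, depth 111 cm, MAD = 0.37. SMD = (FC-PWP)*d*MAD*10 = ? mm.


SMD = (FC - PWP) * d * MAD * 10
SMD = (0.31 - 0.16) * 111 * 0.37 * 10
SMD = 0.1500 * 111 * 0.37 * 10

61.6050 mm


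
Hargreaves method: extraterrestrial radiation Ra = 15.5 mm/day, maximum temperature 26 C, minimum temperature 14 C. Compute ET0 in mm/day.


Tmean = (Tmax + Tmin)/2 = (26 + 14)/2 = 20.0
ET0 = 0.0023 * 15.5 * (20.0 + 17.8) * sqrt(26 - 14)
ET0 = 0.0023 * 15.5 * 37.8 * 3.464102

4.6681 mm/day


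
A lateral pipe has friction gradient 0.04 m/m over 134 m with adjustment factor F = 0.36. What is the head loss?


hf = J * L * F = 0.04 * 134 * 0.36 = 1.9296 m

1.9296 m


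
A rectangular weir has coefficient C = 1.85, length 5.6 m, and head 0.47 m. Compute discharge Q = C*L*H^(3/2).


Q = C * L * H^(3/2) = 1.85 * 5.6 * 0.47^1.5 = 1.85 * 5.6 * 0.322216

3.3382 m^3/s


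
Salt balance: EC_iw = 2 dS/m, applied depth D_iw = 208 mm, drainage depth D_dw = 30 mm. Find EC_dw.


EC_dw = EC_iw * D_iw / D_dw
EC_dw = 2 * 208 / 30
EC_dw = 416 / 30

13.8667 dS/m


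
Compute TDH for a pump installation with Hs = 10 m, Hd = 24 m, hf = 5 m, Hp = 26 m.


TDH = Hs + Hd + hf + Hp = 10 + 24 + 5 + 26 = 65

65 m


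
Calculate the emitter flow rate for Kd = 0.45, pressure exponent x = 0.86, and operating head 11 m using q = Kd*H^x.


q = Kd * H^x = 0.45 * 11^0.86 = 0.45 * 7.863171

3.5384 L/h


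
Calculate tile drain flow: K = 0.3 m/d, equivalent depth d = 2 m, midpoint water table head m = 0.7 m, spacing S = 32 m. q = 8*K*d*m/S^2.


q = 8*K*d*m/S^2
q = 8*0.3*2*0.7/32^2
q = 3.3600 / 1024

0.0033 m/d


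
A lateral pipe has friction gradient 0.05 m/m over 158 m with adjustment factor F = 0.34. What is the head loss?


hf = J * L * F = 0.05 * 158 * 0.34 = 2.6860 m

2.6860 m


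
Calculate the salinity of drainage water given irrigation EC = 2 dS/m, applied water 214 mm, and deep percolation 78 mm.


EC_dw = EC_iw * D_iw / D_dw
EC_dw = 2 * 214 / 78
EC_dw = 428 / 78

5.4872 dS/m


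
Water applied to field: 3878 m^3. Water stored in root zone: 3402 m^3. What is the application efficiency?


Ea = V_root / V_field * 100 = 3402 / 3878 * 100 = 87.7256%

87.7256 %


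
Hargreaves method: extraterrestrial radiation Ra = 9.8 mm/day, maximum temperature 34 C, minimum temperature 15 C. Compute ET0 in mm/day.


Tmean = (Tmax + Tmin)/2 = (34 + 15)/2 = 24.5
ET0 = 0.0023 * 9.8 * (24.5 + 17.8) * sqrt(34 - 15)
ET0 = 0.0023 * 9.8 * 42.3 * 4.358899

4.1560 mm/day


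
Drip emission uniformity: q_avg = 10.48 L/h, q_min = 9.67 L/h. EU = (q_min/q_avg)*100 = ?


EU = (q_min/q_avg)*100 = (9.67/10.48)*100 = 92.2710%

92.2710 %


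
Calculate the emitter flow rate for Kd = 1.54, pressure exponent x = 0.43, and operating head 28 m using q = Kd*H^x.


q = Kd * H^x = 1.54 * 28^0.43 = 1.54 * 4.190617

6.4536 L/h


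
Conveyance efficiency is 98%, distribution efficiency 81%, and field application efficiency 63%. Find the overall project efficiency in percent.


Ec = 0.98, Eb = 0.81, Ea = 0.63
E = 0.98 * 0.81 * 0.63 * 100 = 50.0094%

50.0094 %


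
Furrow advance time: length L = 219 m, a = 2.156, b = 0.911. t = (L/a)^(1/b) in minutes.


t = (L/a)^(1/b)
t = (219/2.156)^(1/0.911)
t = 101.576994^(1/0.911)

159.5324 min


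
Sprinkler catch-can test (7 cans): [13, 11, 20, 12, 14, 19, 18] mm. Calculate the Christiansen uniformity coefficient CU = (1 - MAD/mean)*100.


mean = 15.285714 mm
MAD = 3.183673 mm
CU = (1 - 3.183673/15.285714)*100

79.1722 %
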